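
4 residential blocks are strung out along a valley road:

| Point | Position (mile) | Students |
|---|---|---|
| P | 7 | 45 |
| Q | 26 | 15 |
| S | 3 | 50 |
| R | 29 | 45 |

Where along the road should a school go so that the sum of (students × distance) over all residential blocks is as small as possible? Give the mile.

x = 7

For a sum of weighted absolute distances on a line, the optimum is the weighted median (not the mean). Total weight W = 155; half-weight = 77.5.
Sort by position and accumulate weight:
  mile 3 (S, w=50) → cum 50
  mile 7 (P, w=45) → cum 95  ≥ 77.5 → median here
  mile 26 (Q, w=15) → cum 110
  mile 29 (R, w=45) → cum 155
Optimal location: mile 7.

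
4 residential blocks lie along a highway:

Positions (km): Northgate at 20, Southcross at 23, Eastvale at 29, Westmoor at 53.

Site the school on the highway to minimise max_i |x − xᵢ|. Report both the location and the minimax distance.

The 1-center on a line is the midpoint of the two extreme points: leftmost at 20, rightmost at 53.
Optimal location = (20 + 53)/2 = 36.5; maximum distance = (53 − 20)/2 = 16.5.

location 36.5, max distance 16.5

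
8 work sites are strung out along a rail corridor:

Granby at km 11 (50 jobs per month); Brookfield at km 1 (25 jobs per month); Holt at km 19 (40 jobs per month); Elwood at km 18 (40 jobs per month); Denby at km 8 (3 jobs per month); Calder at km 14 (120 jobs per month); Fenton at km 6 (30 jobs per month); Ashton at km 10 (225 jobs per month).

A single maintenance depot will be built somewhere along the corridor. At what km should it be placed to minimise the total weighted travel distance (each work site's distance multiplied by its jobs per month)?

x = 10

For a sum of weighted absolute distances on a line, the optimum is the weighted median (not the mean). Total weight W = 533; half-weight = 266.5.
Sort by position and accumulate weight:
  km 1 (Brookfield, w=25) → cum 25
  km 6 (Fenton, w=30) → cum 55
  km 8 (Denby, w=3) → cum 58
  km 10 (Ashton, w=225) → cum 283  ≥ 266.5 → median here
  km 11 (Granby, w=50) → cum 333
  km 14 (Calder, w=120) → cum 453
  km 18 (Elwood, w=40) → cum 493
  km 19 (Holt, w=40) → cum 533
Optimal location: km 10.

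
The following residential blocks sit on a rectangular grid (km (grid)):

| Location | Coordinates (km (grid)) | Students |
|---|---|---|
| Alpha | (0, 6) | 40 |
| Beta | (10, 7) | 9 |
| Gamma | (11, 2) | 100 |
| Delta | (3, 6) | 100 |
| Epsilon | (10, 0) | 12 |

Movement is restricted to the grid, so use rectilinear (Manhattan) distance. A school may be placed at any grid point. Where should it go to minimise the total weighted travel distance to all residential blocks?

Manhattan distance separates: Σwᵢ(|x−xᵢ|+|y−yᵢ|) = Σwᵢ|x−xᵢ| + Σwᵢ|y−yᵢ|, so x and y are optimised independently as 1-D weighted medians.
Total weight W = 261; half = 130.5.
x-coordinate, sorted with cumulative weight:
  x=0 (Alpha, w=40) cum 40
  x=3 (Delta, w=100) cum 140  ← median
  x=10 (Beta, w=9) cum 149
  x=10 (Epsilon, w=12) cum 161
  x=11 (Gamma, w=100) cum 261
⇒ x* = 3
y-coordinate, sorted with cumulative weight:
  y=0 (Epsilon, w=12) cum 12
  y=2 (Gamma, w=100) cum 112
  y=6 (Alpha, w=40) cum 152  ← median
  y=6 (Delta, w=100) cum 252
  y=7 (Beta, w=9) cum 261
⇒ y* = 6

(3, 6)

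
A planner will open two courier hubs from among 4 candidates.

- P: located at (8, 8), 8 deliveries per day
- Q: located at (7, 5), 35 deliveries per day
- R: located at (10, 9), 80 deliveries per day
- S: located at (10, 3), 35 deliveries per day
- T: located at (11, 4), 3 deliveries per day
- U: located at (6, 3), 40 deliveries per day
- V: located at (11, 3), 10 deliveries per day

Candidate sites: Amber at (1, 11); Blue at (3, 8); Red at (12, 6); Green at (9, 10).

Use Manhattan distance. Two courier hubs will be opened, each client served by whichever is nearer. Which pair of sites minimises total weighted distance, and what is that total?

Evaluate every pair (each demand assigned to the nearer of the two):
  {Red, Green}: total = 978
  {Blue, Green}: total = 1143
  {Blue, Red}: total = 1194
  {Amber, Green}: total = 1223
  {Amber, Red}: total = 1242
  {Amber, Blue}: total = 1831
Best pair: {Red, Green} with total 978.

{Red, Green}, total 978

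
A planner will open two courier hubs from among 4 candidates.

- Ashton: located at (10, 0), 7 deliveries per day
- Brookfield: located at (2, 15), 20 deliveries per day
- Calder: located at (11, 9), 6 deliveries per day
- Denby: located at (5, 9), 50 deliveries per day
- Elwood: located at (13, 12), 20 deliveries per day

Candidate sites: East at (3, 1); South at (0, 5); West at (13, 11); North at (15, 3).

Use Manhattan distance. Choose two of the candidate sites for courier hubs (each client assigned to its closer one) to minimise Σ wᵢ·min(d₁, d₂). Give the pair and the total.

Evaluate every pair (each demand assigned to the nearer of the two):
  {South, West}: total = 832
  {East, West}: total = 900
  {West, North}: total = 900
  {South, North}: total = 1026
  {East, North}: total = 1136
  {East, South}: total = 1236
Best pair: {South, West} with total 832.

{South, West}, total 832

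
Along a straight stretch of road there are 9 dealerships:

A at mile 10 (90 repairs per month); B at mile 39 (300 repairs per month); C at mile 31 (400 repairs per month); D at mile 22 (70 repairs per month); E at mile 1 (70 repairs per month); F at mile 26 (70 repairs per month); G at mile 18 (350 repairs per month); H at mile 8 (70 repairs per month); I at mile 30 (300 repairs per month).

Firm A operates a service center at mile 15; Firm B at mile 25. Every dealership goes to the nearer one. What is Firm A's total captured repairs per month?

The indifferent point is the midpoint (15+25)/2 = 20; dealerships left of it (closer to Firm A at 15) go to Firm A, those right go to Firm B.
  E at 1 (w=70) → Firm A
  H at 8 (w=70) → Firm A
  A at 10 (w=90) → Firm A
  G at 18 (w=350) → Firm A
  D at 22 (w=70) → Firm B
  F at 26 (w=70) → Firm B
  I at 30 (w=300) → Firm B
  C at 31 (w=400) → Firm B
  B at 39 (w=300) → Firm B
Firm A captures 580; Firm B captures 1140.

580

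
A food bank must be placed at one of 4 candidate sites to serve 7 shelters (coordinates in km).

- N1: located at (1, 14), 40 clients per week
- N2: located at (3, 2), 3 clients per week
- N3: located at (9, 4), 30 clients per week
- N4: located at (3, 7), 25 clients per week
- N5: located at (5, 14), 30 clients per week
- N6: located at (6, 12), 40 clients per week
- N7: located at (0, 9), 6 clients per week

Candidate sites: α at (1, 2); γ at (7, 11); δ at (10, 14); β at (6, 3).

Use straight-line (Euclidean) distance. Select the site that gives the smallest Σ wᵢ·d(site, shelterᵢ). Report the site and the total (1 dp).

Total weighted distance at each candidate:
  α (1, 2): total = 1737.1
  γ (7, 11): total = 866.1
  δ (10, 14): total = 1346.6
  β (6, 3): total = 1454.9
Minimum is at γ with total 866.1 km.

γ, total 866.1 km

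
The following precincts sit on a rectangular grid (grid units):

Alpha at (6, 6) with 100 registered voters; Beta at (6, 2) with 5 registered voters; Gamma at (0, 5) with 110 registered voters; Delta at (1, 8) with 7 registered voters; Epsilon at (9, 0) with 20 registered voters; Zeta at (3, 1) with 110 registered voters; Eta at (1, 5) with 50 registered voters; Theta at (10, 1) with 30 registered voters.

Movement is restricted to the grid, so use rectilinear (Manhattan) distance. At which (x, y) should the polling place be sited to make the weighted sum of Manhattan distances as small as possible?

Manhattan distance separates: Σwᵢ(|x−xᵢ|+|y−yᵢ|) = Σwᵢ|x−xᵢ| + Σwᵢ|y−yᵢ|, so x and y are optimised independently as 1-D weighted medians.
Total weight W = 432; half = 216.
x-coordinate, sorted with cumulative weight:
  x=0 (Gamma, w=110) cum 110
  x=1 (Delta, w=7) cum 117
  x=1 (Eta, w=50) cum 167
  x=3 (Zeta, w=110) cum 277  ← median
  x=6 (Alpha, w=100) cum 377
  x=6 (Beta, w=5) cum 382
  x=9 (Epsilon, w=20) cum 402
  x=10 (Theta, w=30) cum 432
⇒ x* = 3
y-coordinate, sorted with cumulative weight:
  y=0 (Epsilon, w=20) cum 20
  y=1 (Zeta, w=110) cum 130
  y=1 (Theta, w=30) cum 160
  y=2 (Beta, w=5) cum 165
  y=5 (Gamma, w=110) cum 275  ← median
  y=5 (Eta, w=50) cum 325
  y=6 (Alpha, w=100) cum 425
  y=8 (Delta, w=7) cum 432
⇒ y* = 5

(3, 5)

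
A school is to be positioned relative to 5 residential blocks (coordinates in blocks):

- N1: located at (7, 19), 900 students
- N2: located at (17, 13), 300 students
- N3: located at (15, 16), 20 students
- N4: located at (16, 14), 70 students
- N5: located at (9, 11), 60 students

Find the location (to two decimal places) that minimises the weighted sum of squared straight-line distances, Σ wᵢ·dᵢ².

(9.90, 17.01)

The minimiser of Σwᵢ‖p−pᵢ‖² is the weighted centroid p* = (Σwᵢpᵢ)/(Σwᵢ).
Σwᵢ = 1350.
Σwᵢxᵢ = 900·7 + 300·17 + 20·15 + 70·16 + 60·9 = 13360.
Σwᵢyᵢ = 900·19 + 300·13 + 20·16 + 70·14 + 60·11 = 22960.
x* = 13360/1350 = 9.90, y* = 22960/1350 = 17.01.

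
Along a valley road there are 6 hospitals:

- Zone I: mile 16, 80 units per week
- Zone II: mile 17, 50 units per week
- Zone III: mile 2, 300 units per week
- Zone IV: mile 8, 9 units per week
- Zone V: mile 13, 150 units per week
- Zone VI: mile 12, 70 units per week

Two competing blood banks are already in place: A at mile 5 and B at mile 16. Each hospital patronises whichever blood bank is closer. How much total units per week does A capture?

309

The indifferent point is the midpoint (5+16)/2 = 10.5; hospitals left of it (closer to A at 5) go to A, those right go to B.
  Zone III at 2 (w=300) → A
  Zone IV at 8 (w=9) → A
  Zone VI at 12 (w=70) → B
  Zone V at 13 (w=150) → B
  Zone I at 16 (w=80) → B
  Zone II at 17 (w=50) → B
A captures 309; B captures 350.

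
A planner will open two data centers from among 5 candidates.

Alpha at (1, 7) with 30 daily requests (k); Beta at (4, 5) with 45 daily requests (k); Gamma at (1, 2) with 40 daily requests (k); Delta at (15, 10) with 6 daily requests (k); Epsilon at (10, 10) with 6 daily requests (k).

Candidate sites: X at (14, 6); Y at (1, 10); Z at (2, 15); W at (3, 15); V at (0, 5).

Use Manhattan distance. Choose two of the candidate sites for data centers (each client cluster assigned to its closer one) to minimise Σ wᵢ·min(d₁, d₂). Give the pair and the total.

{X, V}, total 508

Evaluate every pair (each demand assigned to the nearer of the two):
  {X, V}: total = 508
  {Y, V}: total = 568
  {W, V}: total = 604
  {Z, V}: total = 616
  {X, Y}: total = 848
  {Y, Z}: total = 908
  {Y, W}: total = 908
  {X, Z}: total = 1403
  {X, W}: total = 1473
  {Z, W}: total = 1499
Best pair: {X, V} with total 508.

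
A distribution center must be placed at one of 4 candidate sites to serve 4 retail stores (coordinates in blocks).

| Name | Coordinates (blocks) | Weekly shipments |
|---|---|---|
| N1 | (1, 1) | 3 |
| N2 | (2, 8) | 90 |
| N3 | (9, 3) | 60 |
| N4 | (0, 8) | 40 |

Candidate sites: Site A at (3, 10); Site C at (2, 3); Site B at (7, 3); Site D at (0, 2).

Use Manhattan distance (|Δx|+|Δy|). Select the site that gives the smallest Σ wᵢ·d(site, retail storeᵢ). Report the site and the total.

Site C, total 1159 blocks

Total weighted distance at each candidate:
  Site A (3, 10): total = 1283
  Site C (2, 3): total = 1159
  Site B (7, 3): total = 1524
  Site D (0, 2): total = 1566
Minimum is at Site C with total 1159 blocks.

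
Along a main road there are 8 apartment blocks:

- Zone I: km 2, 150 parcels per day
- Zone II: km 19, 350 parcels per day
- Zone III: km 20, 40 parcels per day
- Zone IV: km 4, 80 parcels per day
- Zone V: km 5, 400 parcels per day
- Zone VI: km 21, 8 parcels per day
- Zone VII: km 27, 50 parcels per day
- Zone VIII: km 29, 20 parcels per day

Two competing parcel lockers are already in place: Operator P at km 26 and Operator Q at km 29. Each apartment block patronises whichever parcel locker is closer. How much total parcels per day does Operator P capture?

1078

The indifferent point is the midpoint (26+29)/2 = 27.5; apartment blocks left of it (closer to Operator P at 26) go to Operator P, those right go to Operator Q.
  Zone I at 2 (w=150) → Operator P
  Zone IV at 4 (w=80) → Operator P
  Zone V at 5 (w=400) → Operator P
  Zone II at 19 (w=350) → Operator P
  Zone III at 20 (w=40) → Operator P
  Zone VI at 21 (w=8) → Operator P
  Zone VII at 27 (w=50) → Operator P
  Zone VIII at 29 (w=20) → Operator Q
Operator P captures 1078; Operator Q captures 20.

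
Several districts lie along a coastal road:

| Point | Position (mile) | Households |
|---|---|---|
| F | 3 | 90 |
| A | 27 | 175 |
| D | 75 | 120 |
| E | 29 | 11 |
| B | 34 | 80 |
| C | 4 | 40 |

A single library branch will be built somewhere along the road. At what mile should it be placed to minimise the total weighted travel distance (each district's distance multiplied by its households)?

For a sum of weighted absolute distances on a line, the optimum is the weighted median (not the mean). Total weight W = 516; half-weight = 258.
Sort by position and accumulate weight:
  mile 3 (F, w=90) → cum 90
  mile 4 (C, w=40) → cum 130
  mile 27 (A, w=175) → cum 305  ≥ 258 → median here
  mile 29 (E, w=11) → cum 316
  mile 34 (B, w=80) → cum 396
  mile 75 (D, w=120) → cum 516
Optimal location: mile 27.

x = 27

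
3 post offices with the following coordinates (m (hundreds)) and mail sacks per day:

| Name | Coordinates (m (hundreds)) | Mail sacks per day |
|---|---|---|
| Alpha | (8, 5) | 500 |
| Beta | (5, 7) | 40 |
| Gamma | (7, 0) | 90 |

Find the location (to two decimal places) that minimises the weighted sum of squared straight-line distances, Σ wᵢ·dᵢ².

The minimiser of Σwᵢ‖p−pᵢ‖² is the weighted centroid p* = (Σwᵢpᵢ)/(Σwᵢ).
Σwᵢ = 630.
Σwᵢxᵢ = 500·8 + 40·5 + 90·7 = 4830.
Σwᵢyᵢ = 500·5 + 40·7 + 90·0 = 2780.
x* = 4830/630 = 7.67, y* = 2780/630 = 4.41.

(7.67, 4.41)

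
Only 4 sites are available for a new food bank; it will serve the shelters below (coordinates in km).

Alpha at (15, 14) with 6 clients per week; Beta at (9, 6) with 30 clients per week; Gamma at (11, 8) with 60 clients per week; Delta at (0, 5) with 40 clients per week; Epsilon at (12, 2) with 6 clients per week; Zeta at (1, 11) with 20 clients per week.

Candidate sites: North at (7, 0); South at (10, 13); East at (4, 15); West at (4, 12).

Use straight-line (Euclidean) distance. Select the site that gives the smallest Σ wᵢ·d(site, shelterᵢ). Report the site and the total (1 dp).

West, total 1247.7 km

Total weighted distance at each candidate:
  North (7, 0): total = 1450.1
  South (10, 13): total = 1312.4
  East (4, 15): total = 1591.5
  West (4, 12): total = 1247.7
Minimum is at West with total 1247.7 km.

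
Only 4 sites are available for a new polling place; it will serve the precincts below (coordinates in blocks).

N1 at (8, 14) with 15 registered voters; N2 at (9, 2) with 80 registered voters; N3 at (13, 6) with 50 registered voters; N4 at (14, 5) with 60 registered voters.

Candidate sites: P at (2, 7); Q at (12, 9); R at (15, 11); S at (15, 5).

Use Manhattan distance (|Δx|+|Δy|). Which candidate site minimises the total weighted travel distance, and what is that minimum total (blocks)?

Total weighted distance at each candidate:
  P (2, 7): total = 2595
  Q (12, 9): total = 1495
  R (15, 11): total = 2120
  S (15, 5): total = 1170
Minimum is at S with total 1170 blocks.

S, total 1170 blocks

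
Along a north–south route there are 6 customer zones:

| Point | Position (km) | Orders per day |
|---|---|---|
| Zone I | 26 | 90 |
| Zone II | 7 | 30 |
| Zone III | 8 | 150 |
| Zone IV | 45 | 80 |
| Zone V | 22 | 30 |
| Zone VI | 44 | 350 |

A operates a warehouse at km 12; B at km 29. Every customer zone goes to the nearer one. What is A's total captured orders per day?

180

The indifferent point is the midpoint (12+29)/2 = 20.5; customer zones left of it (closer to A at 12) go to A, those right go to B.
  Zone II at 7 (w=30) → A
  Zone III at 8 (w=150) → A
  Zone V at 22 (w=30) → B
  Zone I at 26 (w=90) → B
  Zone VI at 44 (w=350) → B
  Zone IV at 45 (w=80) → B
A captures 180; B captures 550.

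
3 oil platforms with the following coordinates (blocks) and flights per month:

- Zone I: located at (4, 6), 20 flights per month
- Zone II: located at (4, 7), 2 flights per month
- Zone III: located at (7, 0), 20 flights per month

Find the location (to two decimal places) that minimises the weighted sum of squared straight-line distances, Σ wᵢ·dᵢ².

(5.43, 3.19)

The minimiser of Σwᵢ‖p−pᵢ‖² is the weighted centroid p* = (Σwᵢpᵢ)/(Σwᵢ).
Σwᵢ = 42.
Σwᵢxᵢ = 20·4 + 2·4 + 20·7 = 228.
Σwᵢyᵢ = 20·6 + 2·7 + 20·0 = 134.
x* = 228/42 = 5.43, y* = 134/42 = 3.19.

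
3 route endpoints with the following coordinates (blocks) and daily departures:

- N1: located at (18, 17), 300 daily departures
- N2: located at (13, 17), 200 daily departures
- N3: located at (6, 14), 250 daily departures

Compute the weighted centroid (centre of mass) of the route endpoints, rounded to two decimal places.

The minimiser of Σwᵢ‖p−pᵢ‖² is the weighted centroid p* = (Σwᵢpᵢ)/(Σwᵢ).
Σwᵢ = 750.
Σwᵢxᵢ = 300·18 + 200·13 + 250·6 = 9500.
Σwᵢyᵢ = 300·17 + 200·17 + 250·14 = 12000.
x* = 9500/750 = 12.67, y* = 12000/750 = 16.00.

(12.67, 16.00)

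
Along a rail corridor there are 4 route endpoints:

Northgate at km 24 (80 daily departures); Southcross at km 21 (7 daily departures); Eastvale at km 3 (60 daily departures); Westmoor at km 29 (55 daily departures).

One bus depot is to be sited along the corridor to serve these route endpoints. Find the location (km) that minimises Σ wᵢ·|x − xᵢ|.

x = 24

For a sum of weighted absolute distances on a line, the optimum is the weighted median (not the mean). Total weight W = 202; half-weight = 101.
Sort by position and accumulate weight:
  km 3 (Eastvale, w=60) → cum 60
  km 21 (Southcross, w=7) → cum 67
  km 24 (Northgate, w=80) → cum 147  ≥ 101 → median here
  km 29 (Westmoor, w=55) → cum 202
Optimal location: km 24.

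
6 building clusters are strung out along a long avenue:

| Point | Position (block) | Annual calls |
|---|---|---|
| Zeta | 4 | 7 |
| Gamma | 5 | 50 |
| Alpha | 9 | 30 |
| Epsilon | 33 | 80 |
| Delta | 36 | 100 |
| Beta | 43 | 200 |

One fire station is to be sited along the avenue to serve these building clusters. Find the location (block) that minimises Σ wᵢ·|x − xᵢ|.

x = 36

For a sum of weighted absolute distances on a line, the optimum is the weighted median (not the mean). Total weight W = 467; half-weight = 233.5.
Sort by position and accumulate weight:
  block 4 (Zeta, w=7) → cum 7
  block 5 (Gamma, w=50) → cum 57
  block 9 (Alpha, w=30) → cum 87
  block 33 (Epsilon, w=80) → cum 167
  block 36 (Delta, w=100) → cum 267  ≥ 233.5 → median here
  block 43 (Beta, w=200) → cum 467
Optimal location: block 36.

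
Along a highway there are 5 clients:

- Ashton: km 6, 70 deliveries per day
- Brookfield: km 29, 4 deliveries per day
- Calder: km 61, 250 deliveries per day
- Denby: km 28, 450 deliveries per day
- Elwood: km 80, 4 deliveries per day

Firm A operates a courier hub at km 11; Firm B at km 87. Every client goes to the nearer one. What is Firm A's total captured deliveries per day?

The indifferent point is the midpoint (11+87)/2 = 49; clients left of it (closer to Firm A at 11) go to Firm A, those right go to Firm B.
  Ashton at 6 (w=70) → Firm A
  Denby at 28 (w=450) → Firm A
  Brookfield at 29 (w=4) → Firm A
  Calder at 61 (w=250) → Firm B
  Elwood at 80 (w=4) → Firm B
Firm A captures 524; Firm B captures 254.

524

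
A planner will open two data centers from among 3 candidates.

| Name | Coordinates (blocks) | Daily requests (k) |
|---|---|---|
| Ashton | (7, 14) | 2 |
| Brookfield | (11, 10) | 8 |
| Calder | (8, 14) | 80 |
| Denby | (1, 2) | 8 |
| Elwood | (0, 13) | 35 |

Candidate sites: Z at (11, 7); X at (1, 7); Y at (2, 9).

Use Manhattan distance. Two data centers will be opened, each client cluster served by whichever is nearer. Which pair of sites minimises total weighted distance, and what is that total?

Evaluate every pair (each demand assigned to the nearer of the two):
  {Z, Y}: total = 1118
  {Z, X}: total = 1131
  {X, Y}: total = 1230
Best pair: {Z, Y} with total 1118.

{Z, Y}, total 1118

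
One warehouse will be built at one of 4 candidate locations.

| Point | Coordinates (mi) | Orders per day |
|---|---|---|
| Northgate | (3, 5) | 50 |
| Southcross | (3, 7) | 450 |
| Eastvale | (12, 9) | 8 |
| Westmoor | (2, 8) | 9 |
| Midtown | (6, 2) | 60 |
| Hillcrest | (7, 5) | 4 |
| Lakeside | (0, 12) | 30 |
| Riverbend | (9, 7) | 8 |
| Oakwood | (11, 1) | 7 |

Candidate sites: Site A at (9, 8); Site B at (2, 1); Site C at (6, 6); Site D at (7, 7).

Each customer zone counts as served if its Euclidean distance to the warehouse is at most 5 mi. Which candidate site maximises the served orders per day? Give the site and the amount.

Site C, covering 581

Coverage radius r = 5 mi; a point is covered iff (Δx)²+(Δy)² ≤ 5² = 25.
  Site A (9, 8): covers {Eastvale, Hillcrest, Riverbend} → 20
  Site B (2, 1): covers {Northgate, Midtown} → 110
  Site C (6, 6): covers {Northgate, Southcross, Westmoor, Midtown, Hillcrest, Riverbend} → 581
  Site D (7, 7): covers {Northgate, Southcross, Hillcrest, Riverbend} → 512
Maximum coverage at Site C: 581 orders per day.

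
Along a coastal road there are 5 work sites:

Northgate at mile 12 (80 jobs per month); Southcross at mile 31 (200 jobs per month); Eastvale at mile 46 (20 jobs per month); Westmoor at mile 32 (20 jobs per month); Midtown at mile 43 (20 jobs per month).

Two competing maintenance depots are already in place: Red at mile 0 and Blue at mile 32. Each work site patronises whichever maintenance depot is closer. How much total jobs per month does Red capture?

The indifferent point is the midpoint (0+32)/2 = 16; work sites left of it (closer to Red at 0) go to Red, those right go to Blue.
  Northgate at 12 (w=80) → Red
  Southcross at 31 (w=200) → Blue
  Westmoor at 32 (w=20) → Blue
  Midtown at 43 (w=20) → Blue
  Eastvale at 46 (w=20) → Blue
Red captures 80; Blue captures 260.

80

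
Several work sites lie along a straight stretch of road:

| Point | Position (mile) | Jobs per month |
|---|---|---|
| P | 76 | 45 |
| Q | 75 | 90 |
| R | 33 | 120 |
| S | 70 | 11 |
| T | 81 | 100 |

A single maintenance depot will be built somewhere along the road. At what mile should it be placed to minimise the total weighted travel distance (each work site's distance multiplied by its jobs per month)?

x = 75

For a sum of weighted absolute distances on a line, the optimum is the weighted median (not the mean). Total weight W = 366; half-weight = 183.
Sort by position and accumulate weight:
  mile 33 (R, w=120) → cum 120
  mile 70 (S, w=11) → cum 131
  mile 75 (Q, w=90) → cum 221  ≥ 183 → median here
  mile 76 (P, w=45) → cum 266
  mile 81 (T, w=100) → cum 366
Optimal location: mile 75.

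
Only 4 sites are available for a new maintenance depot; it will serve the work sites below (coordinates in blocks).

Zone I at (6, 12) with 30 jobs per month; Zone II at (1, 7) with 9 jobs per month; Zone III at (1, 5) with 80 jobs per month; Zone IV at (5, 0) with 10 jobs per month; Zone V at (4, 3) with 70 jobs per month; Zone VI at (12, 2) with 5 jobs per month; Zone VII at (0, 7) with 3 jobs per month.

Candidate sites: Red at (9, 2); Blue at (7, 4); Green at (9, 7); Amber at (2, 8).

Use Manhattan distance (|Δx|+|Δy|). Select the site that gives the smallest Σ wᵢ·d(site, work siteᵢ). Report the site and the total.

Amber, total 1267 blocks

Total weighted distance at each candidate:
  Red (9, 2): total = 1924
  Blue (7, 4): total = 1316
  Green (9, 7): total = 1919
  Amber (2, 8): total = 1267
Minimum is at Amber with total 1267 blocks.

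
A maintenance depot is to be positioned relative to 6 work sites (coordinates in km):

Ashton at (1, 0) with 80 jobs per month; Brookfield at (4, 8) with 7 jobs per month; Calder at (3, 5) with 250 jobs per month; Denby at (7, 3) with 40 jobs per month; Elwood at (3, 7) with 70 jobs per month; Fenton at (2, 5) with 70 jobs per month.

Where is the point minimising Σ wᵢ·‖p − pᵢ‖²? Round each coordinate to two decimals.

(2.88, 4.38)

The minimiser of Σwᵢ‖p−pᵢ‖² is the weighted centroid p* = (Σwᵢpᵢ)/(Σwᵢ).
Σwᵢ = 517.
Σwᵢxᵢ = 80·1 + 7·4 + 250·3 + 40·7 + 70·3 + 70·2 = 1488.
Σwᵢyᵢ = 80·0 + 7·8 + 250·5 + 40·3 + 70·7 + 70·5 = 2266.
x* = 1488/517 = 2.88, y* = 2266/517 = 4.38.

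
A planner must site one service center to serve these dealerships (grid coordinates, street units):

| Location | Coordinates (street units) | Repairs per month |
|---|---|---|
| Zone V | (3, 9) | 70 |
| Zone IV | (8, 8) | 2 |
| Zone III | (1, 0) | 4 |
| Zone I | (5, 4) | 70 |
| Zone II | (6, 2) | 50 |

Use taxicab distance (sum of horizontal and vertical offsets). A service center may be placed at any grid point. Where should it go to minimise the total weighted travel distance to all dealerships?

Manhattan distance separates: Σwᵢ(|x−xᵢ|+|y−yᵢ|) = Σwᵢ|x−xᵢ| + Σwᵢ|y−yᵢ|, so x and y are optimised independently as 1-D weighted medians.
Total weight W = 196; half = 98.
x-coordinate, sorted with cumulative weight:
  x=1 (Zone III, w=4) cum 4
  x=3 (Zone V, w=70) cum 74
  x=5 (Zone I, w=70) cum 144  ← median
  x=6 (Zone II, w=50) cum 194
  x=8 (Zone IV, w=2) cum 196
⇒ x* = 5
y-coordinate, sorted with cumulative weight:
  y=0 (Zone III, w=4) cum 4
  y=2 (Zone II, w=50) cum 54
  y=4 (Zone I, w=70) cum 124  ← median
  y=8 (Zone IV, w=2) cum 126
  y=9 (Zone V, w=70) cum 196
⇒ y* = 4

(5, 4)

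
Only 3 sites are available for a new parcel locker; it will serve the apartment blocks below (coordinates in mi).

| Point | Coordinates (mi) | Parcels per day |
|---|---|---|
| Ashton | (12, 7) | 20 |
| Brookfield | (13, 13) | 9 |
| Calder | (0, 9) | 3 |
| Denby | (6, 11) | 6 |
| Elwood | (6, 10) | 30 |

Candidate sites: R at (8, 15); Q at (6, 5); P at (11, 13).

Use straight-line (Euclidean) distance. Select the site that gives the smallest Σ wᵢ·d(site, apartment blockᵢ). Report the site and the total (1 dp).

Total weighted distance at each candidate:
  R (8, 15): total = 445.7
  Q (6, 5): total = 429.8
  P (11, 13): total = 382.0
Minimum is at P with total 382.0 mi.

P, total 382.0 mi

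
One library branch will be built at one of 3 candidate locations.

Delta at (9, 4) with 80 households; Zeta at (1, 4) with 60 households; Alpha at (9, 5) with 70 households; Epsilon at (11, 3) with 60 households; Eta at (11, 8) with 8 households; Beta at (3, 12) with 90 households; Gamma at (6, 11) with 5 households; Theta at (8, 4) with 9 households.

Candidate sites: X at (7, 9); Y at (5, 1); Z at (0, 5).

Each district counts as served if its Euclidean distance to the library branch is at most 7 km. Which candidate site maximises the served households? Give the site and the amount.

Y, covering 279

Coverage radius r = 7 km; a point is covered iff (Δx)²+(Δy)² ≤ 7² = 49.
  X (7, 9): covers {Delta, Alpha, Eta, Beta, Gamma, Theta} → 262
  Y (5, 1): covers {Delta, Zeta, Alpha, Epsilon, Theta} → 279
  Z (0, 5): covers {Zeta} → 60
Maximum coverage at Y: 279 households.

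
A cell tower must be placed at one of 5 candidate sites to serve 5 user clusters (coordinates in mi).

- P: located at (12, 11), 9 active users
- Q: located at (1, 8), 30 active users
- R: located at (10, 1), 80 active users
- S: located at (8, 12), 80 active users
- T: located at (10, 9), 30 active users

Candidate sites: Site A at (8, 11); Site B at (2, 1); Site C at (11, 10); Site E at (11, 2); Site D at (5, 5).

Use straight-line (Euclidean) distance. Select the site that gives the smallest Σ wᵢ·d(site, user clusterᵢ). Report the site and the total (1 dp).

Total weighted distance at each candidate:
  Site A (8, 11): total = 1245.2
  Site B (2, 1): total = 2321.2
  Site C (11, 10): total = 1374.0
  Site E (11, 2): total = 1591.8
  Site D (5, 5): total = 1546.6
Minimum is at Site A with total 1245.2 mi.

Site A, total 1245.2 mi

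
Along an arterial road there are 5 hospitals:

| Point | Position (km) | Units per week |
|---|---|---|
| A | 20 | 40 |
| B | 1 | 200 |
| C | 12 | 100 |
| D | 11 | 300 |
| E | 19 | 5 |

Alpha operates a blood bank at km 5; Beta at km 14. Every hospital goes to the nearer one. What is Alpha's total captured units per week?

200

The indifferent point is the midpoint (5+14)/2 = 9.5; hospitals left of it (closer to Alpha at 5) go to Alpha, those right go to Beta.
  B at 1 (w=200) → Alpha
  D at 11 (w=300) → Beta
  C at 12 (w=100) → Beta
  E at 19 (w=5) → Beta
  A at 20 (w=40) → Beta
Alpha captures 200; Beta captures 445.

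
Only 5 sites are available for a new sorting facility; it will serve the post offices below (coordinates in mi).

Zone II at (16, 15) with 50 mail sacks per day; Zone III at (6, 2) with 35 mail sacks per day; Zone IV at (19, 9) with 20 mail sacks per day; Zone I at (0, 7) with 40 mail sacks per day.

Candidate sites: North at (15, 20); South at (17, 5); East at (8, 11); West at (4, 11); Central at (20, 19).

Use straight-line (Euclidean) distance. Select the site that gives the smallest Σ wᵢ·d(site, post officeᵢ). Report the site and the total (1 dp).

Total weighted distance at each candidate:
  North (15, 20): total = 1987.4
  South (17, 5): total = 1675.7
  East (8, 11): total = 1351.3
  West (4, 11): total = 1484.1
  Central (20, 19): total = 2187.6
Minimum is at East with total 1351.3 mi.

East, total 1351.3 mi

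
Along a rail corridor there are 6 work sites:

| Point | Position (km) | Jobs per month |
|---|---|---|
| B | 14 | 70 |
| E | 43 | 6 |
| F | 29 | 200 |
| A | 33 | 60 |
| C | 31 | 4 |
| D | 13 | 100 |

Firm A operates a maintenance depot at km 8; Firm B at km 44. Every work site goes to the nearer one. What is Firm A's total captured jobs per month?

The indifferent point is the midpoint (8+44)/2 = 26; work sites left of it (closer to Firm A at 8) go to Firm A, those right go to Firm B.
  D at 13 (w=100) → Firm A
  B at 14 (w=70) → Firm A
  F at 29 (w=200) → Firm B
  C at 31 (w=4) → Firm B
  A at 33 (w=60) → Firm B
  E at 43 (w=6) → Firm B
Firm A captures 170; Firm B captures 270.

170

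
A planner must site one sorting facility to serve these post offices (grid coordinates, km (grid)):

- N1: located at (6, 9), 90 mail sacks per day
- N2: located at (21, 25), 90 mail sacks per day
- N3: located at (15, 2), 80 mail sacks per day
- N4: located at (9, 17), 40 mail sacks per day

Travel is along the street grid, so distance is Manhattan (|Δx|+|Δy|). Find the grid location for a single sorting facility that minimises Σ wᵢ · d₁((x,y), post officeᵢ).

(15, 9)

Manhattan distance separates: Σwᵢ(|x−xᵢ|+|y−yᵢ|) = Σwᵢ|x−xᵢ| + Σwᵢ|y−yᵢ|, so x and y are optimised independently as 1-D weighted medians.
Total weight W = 300; half = 150.
x-coordinate, sorted with cumulative weight:
  x=6 (N1, w=90) cum 90
  x=9 (N4, w=40) cum 130
  x=15 (N3, w=80) cum 210  ← median
  x=21 (N2, w=90) cum 300
⇒ x* = 15
y-coordinate, sorted with cumulative weight:
  y=2 (N3, w=80) cum 80
  y=9 (N1, w=90) cum 170  ← median
  y=17 (N4, w=40) cum 210
  y=25 (N2, w=90) cum 300
⇒ y* = 9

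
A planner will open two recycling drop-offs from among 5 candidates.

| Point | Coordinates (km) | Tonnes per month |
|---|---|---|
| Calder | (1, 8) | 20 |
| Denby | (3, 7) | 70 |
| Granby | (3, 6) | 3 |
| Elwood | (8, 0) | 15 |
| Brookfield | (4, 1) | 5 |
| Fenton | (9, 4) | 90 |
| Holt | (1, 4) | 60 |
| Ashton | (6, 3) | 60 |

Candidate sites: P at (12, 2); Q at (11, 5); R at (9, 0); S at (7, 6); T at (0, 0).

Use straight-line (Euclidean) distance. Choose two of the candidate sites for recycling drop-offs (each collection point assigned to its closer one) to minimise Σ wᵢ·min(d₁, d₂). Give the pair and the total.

Evaluate every pair (each demand assigned to the nearer of the two):
  {S, T}: total = 1230.6
  {R, S}: total = 1291.4
  {Q, S}: total = 1314.2
  {P, S}: total = 1347.1
  {Q, T}: total = 1594.3
  {R, T}: total = 1612.0
  {P, T}: total = 1739.0
  {Q, R}: total = 1843.2
  {P, Q}: total = 2045.0
  {P, R}: total = 2053.3
Best pair: {S, T} with total 1230.6.

{S, T}, total 1230.6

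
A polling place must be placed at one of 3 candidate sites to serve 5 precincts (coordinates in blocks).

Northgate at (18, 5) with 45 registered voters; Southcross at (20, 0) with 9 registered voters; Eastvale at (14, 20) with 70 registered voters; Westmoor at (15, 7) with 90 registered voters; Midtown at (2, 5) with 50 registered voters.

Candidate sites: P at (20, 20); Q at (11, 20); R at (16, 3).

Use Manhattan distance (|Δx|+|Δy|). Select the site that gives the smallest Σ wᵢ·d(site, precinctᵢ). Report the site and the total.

Total weighted distance at each candidate:
  P (20, 20): total = 4635
  Q (11, 20): total = 4191
  R (16, 3): total = 2823
Minimum is at R with total 2823 blocks.

R, total 2823 blocks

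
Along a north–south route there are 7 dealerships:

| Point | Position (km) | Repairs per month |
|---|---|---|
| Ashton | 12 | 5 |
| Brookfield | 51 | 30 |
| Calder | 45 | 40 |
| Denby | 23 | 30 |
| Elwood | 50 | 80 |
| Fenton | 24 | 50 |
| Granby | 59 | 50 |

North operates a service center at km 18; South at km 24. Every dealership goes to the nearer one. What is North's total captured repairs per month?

The indifferent point is the midpoint (18+24)/2 = 21; dealerships left of it (closer to North at 18) go to North, those right go to South.
  Ashton at 12 (w=5) → North
  Denby at 23 (w=30) → South
  Fenton at 24 (w=50) → South
  Calder at 45 (w=40) → South
  Elwood at 50 (w=80) → South
  Brookfield at 51 (w=30) → South
  Granby at 59 (w=50) → South
North captures 5; South captures 280.

5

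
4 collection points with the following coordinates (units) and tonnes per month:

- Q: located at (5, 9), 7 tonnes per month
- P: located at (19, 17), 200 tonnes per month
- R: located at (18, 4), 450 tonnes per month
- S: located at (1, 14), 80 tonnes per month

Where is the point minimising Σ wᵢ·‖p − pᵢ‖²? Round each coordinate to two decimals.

The minimiser of Σwᵢ‖p−pᵢ‖² is the weighted centroid p* = (Σwᵢpᵢ)/(Σwᵢ).
Σwᵢ = 737.
Σwᵢxᵢ = 7·5 + 200·19 + 450·18 + 80·1 = 12015.
Σwᵢyᵢ = 7·9 + 200·17 + 450·4 + 80·14 = 6383.
x* = 12015/737 = 16.30, y* = 6383/737 = 8.66.

(16.30, 8.66)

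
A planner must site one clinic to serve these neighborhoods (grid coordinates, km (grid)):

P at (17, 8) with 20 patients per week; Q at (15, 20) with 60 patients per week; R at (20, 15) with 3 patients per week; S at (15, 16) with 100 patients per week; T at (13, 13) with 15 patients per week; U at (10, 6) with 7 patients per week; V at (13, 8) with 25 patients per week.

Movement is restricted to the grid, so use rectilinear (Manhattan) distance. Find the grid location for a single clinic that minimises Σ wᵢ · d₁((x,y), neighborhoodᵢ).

(15, 16)

Manhattan distance separates: Σwᵢ(|x−xᵢ|+|y−yᵢ|) = Σwᵢ|x−xᵢ| + Σwᵢ|y−yᵢ|, so x and y are optimised independently as 1-D weighted medians.
Total weight W = 230; half = 115.
x-coordinate, sorted with cumulative weight:
  x=10 (U, w=7) cum 7
  x=13 (T, w=15) cum 22
  x=13 (V, w=25) cum 47
  x=15 (Q, w=60) cum 107
  x=15 (S, w=100) cum 207  ← median
  x=17 (P, w=20) cum 227
  x=20 (R, w=3) cum 230
⇒ x* = 15
y-coordinate, sorted with cumulative weight:
  y=6 (U, w=7) cum 7
  y=8 (P, w=20) cum 27
  y=8 (V, w=25) cum 52
  y=13 (T, w=15) cum 67
  y=15 (R, w=3) cum 70
  y=16 (S, w=100) cum 170  ← median
  y=20 (Q, w=60) cum 230
⇒ y* = 16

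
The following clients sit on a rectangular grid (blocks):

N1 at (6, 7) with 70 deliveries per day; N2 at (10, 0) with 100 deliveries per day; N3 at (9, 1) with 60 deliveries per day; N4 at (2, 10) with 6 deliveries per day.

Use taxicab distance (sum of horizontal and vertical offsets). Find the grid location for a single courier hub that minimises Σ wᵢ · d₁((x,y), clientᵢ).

Manhattan distance separates: Σwᵢ(|x−xᵢ|+|y−yᵢ|) = Σwᵢ|x−xᵢ| + Σwᵢ|y−yᵢ|, so x and y are optimised independently as 1-D weighted medians.
Total weight W = 236; half = 118.
x-coordinate, sorted with cumulative weight:
  x=2 (N4, w=6) cum 6
  x=6 (N1, w=70) cum 76
  x=9 (N3, w=60) cum 136  ← median
  x=10 (N2, w=100) cum 236
⇒ x* = 9
y-coordinate, sorted with cumulative weight:
  y=0 (N2, w=100) cum 100
  y=1 (N3, w=60) cum 160  ← median
  y=7 (N1, w=70) cum 230
  y=10 (N4, w=6) cum 236
⇒ y* = 1

(9, 1)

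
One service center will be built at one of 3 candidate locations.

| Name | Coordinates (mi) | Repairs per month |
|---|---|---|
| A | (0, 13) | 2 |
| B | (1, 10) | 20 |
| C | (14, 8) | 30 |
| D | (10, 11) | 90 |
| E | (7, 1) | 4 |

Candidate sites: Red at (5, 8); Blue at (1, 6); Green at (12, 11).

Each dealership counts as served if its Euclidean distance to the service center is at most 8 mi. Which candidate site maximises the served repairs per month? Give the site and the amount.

Coverage radius r = 8 mi; a point is covered iff (Δx)²+(Δy)² ≤ 8² = 64.
  Red (5, 8): covers {A, B, D, E} → 116
  Blue (1, 6): covers {A, B, E} → 26
  Green (12, 11): covers {C, D} → 120
Maximum coverage at Green: 120 repairs per month.

Green, covering 120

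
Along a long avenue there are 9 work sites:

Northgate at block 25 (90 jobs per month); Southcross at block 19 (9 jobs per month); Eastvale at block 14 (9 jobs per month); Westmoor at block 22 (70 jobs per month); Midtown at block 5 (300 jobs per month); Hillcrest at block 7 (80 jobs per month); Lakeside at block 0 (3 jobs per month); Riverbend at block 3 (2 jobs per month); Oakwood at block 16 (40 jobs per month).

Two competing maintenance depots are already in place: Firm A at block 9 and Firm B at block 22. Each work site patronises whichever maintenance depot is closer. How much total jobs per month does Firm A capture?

The indifferent point is the midpoint (9+22)/2 = 15.5; work sites left of it (closer to Firm A at 9) go to Firm A, those right go to Firm B.
  Lakeside at 0 (w=3) → Firm A
  Riverbend at 3 (w=2) → Firm A
  Midtown at 5 (w=300) → Firm A
  Hillcrest at 7 (w=80) → Firm A
  Eastvale at 14 (w=9) → Firm A
  Oakwood at 16 (w=40) → Firm B
  Southcross at 19 (w=9) → Firm B
  Westmoor at 22 (w=70) → Firm B
  Northgate at 25 (w=90) → Firm B
Firm A captures 394; Firm B captures 209.

394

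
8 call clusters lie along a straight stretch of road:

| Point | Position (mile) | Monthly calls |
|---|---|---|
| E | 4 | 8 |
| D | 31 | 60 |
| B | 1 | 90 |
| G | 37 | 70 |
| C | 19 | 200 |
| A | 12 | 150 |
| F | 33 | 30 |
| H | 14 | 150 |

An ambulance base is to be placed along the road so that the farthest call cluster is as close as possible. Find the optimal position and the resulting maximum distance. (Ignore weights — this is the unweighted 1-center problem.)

location 19, max distance 18

The 1-center on a line is the midpoint of the two extreme points: leftmost at 1, rightmost at 37.
Optimal location = (1 + 37)/2 = 19; maximum distance = (37 − 1)/2 = 18.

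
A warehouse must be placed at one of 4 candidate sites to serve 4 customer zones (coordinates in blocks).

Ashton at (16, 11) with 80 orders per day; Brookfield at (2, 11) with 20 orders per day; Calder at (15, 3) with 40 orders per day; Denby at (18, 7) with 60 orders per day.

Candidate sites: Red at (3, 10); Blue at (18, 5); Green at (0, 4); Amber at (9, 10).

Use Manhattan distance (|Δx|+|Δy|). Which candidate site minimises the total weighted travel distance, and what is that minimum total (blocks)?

Blue, total 1400 blocks

Total weighted distance at each candidate:
  Red (3, 10): total = 3000
  Blue (18, 5): total = 1400
  Green (0, 4): total = 3920
  Amber (9, 10): total = 2040
Minimum is at Blue with total 1400 blocks.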